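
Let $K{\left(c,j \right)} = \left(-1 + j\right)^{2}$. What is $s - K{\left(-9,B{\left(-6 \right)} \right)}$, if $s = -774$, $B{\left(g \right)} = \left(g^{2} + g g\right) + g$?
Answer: $-4999$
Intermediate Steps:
$B{\left(g \right)} = g + 2 g^{2}$ ($B{\left(g \right)} = \left(g^{2} + g^{2}\right) + g = 2 g^{2} + g = g + 2 g^{2}$)
$s - K{\left(-9,B{\left(-6 \right)} \right)} = -774 - \left(-1 - 6 \left(1 + 2 \left(-6\right)\right)\right)^{2} = -774 - \left(-1 - 6 \left(1 - 12\right)\right)^{2} = -774 - \left(-1 - -66\right)^{2} = -774 - \left(-1 + 66\right)^{2} = -774 - 65^{2} = -774 - 4225 = -4999$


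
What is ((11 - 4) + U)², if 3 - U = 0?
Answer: 100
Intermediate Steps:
U = 3 (U = 3 - 1*0 = 3 + 0 = 3)
((11 - 4) + U)² = ((11 - 4) + 3)² = (7 + 3)² = 10² = 100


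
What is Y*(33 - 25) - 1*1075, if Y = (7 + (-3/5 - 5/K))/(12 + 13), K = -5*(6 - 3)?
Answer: -402317/375 ≈ -1072.8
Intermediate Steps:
K = -15 (K = -5*3 = -15)
Y = 101/375 (Y = (7 + (-3/5 - 5/(-15)))/(12 + 13) = (7 + (-3*⅕ - 5*(-1/15)))/25 = (7 + (-⅗ + ⅓))*(1/25) = (7 - 4/15)*(1/25) = (101/15)*(1/25) = 101/375 ≈ 0.26933)
Y*(33 - 25) - 1*1075 = 101*(33 - 25)/375 - 1*1075 = (101/375)*8 - 1075 = 808/375 - 1075 = -402317/375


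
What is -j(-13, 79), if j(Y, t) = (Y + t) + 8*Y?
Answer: 38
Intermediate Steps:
j(Y, t) = t + 9*Y
-j(-13, 79) = -(79 + 9*(-13)) = -(79 - 117) = -1*(-38) = 38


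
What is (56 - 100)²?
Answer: 1936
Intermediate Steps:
(56 - 100)² = (-44)² = 1936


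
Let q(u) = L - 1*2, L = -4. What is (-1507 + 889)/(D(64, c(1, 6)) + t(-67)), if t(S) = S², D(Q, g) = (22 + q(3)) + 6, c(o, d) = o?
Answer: -618/4511 ≈ -0.13700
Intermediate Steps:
q(u) = -6 (q(u) = -4 - 1*2 = -4 - 2 = -6)
D(Q, g) = 22 (D(Q, g) = (22 - 6) + 6 = 16 + 6 = 22)
(-1507 + 889)/(D(64, c(1, 6)) + t(-67)) = (-1507 + 889)/(22 + (-67)²) = -618/(22 + 4489) = -618/4511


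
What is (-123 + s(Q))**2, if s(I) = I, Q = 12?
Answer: 12321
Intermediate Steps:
(-123 + s(Q))**2 = (-123 + 12)**2 = (-111)**2 = 12321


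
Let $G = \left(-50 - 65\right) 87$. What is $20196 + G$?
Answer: $10191$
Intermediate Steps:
$G = -10005$ ($G = \left(-115\right) 87 = -10005$)
$20196 + G = 20196 - 10005 = 10191$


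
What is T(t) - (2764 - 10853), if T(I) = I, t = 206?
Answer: 8295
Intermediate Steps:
T(t) - (2764 - 10853) = 206 - (2764 - 10853) = 206 - 1*(-8089) = 206 + 8089 = 8295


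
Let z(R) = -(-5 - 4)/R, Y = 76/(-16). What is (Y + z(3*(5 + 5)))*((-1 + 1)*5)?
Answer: 0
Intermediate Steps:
Y = -19/4 (Y = 76*(-1/16) = -19/4 ≈ -4.7500)
z(R) = 9/R (z(R) = -(-9)/R = 9/R)
(Y + z(3*(5 + 5)))*((-1 + 1)*5) = (-19/4 + 9/((3*(5 + 5))))*((-1 + 1)*5) = (-19/4 + 9/((3*10)))*(0*5) = (-19/4 + 9/30)*0 = (-19/4 + 9*(1/30))*0 = (-19/4 + 3/10)*0 = -89/20*0 = 0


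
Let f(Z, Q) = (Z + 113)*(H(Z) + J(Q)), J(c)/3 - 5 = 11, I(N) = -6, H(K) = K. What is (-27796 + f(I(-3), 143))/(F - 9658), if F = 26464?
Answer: -11651/8403 ≈ -1.3865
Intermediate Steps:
J(c) = 48 (J(c) = 15 + 3*11 = 15 + 33 = 48)
f(Z, Q) = (48 + Z)*(113 + Z) (f(Z, Q) = (Z + 113)*(Z + 48) = (113 + Z)*(48 + Z) = (48 + Z)*(113 + Z))
(-27796 + f(I(-3), 143))/(F - 9658) = (-27796 + (5424 + (-6)**2 + 161*(-6)))/(26464 - 9658) = (-27796 + (5424 + 36 - 966))/16806 = (-27796 + 4494)*(1/16806) = -23302*1/16806 = -11651/8403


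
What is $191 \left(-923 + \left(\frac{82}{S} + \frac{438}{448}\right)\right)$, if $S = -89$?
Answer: $- \frac{3514362755}{19936} \approx -1.7628 \cdot 10^{5}$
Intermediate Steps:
$191 \left(-923 + \left(\frac{82}{S} + \frac{438}{448}\right)\right) = 191 \left(-923 + \left(\frac{82}{-89} + \frac{438}{448}\right)\right) = 191 \left(-923 + \left(82 \left(- \frac{1}{89}\right) + 438 \cdot \frac{1}{448}\right)\right) = 191 \left(-923 + \left(- \frac{82}{89} + \frac{219}{224}\right)\right) = 191 \left(-923 + \frac{1123}{19936}\right) = 191 \left(- \frac{18399805}{19936}\right) = - \frac{3514362755}{19936}$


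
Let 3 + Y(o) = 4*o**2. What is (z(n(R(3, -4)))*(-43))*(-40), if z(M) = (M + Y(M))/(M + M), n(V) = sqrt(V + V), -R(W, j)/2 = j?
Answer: 13975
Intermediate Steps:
R(W, j) = -2*j
Y(o) = -3 + 4*o**2
n(V) = sqrt(2)*sqrt(V) (n(V) = sqrt(2*V) = sqrt(2)*sqrt(V))
z(M) = (-3 + M + 4*M**2)/(2*M) (z(M) = (M + (-3 + 4*M**2))/(M + M) = (-3 + M + 4*M**2)/((2*M)) = (-3 + M + 4*M**2)*(1/(2*M)) = (-3 + M + 4*M**2)/(2*M))
(z(n(R(3, -4)))*(-43))*(-40) = (((-3 + sqrt(2)*sqrt(-2*(-4)) + 4*(sqrt(2)*sqrt(-2*(-4)))**2)/(2*((sqrt(2)*sqrt(-2*(-4))))))*(-43))*(-40) = (((-3 + sqrt(2)*sqrt(8) + 4*(sqrt(2)*sqrt(8))**2)/(2*((sqrt(2)*sqrt(8)))))*(-43))*(-40) = (((-3 + sqrt(2)*(2*sqrt(2)) + 4*(sqrt(2)*(2*sqrt(2)))**2)/(2*((sqrt(2)*(2*sqrt(2))))))*(-43))*(-40) = (((1/2)*(-3 + 4 + 4*4**2)/4)*(-43))*(-40) = (((1/2)*(1/4)*(-3 + 4 + 4*16))*(-43))*(-40) = (((1/2)*(1/4)*(-3 + 4 + 64))*(-43))*(-40) = (((1/2)*(1/4)*65)*(-43))*(-40) = ((65/8)*(-43))*(-40) = -2795/8*(-40) = 13975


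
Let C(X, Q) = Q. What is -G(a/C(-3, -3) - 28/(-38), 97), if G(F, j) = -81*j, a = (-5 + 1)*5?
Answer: 7857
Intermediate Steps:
a = -20 (a = -4*5 = -20)
-G(a/C(-3, -3) - 28/(-38), 97) = -(-81)*97 = -1*(-7857) = 7857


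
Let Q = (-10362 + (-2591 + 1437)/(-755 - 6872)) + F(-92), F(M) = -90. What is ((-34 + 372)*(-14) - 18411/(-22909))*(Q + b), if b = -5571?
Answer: 13245567850584859/174726943 ≈ 7.5807e+7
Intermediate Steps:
Q = -79716250/7627 (Q = (-10362 + (-2591 + 1437)/(-755 - 6872)) - 90 = (-10362 - 1154/(-7627)) - 90 = (-10362 - 1154*(-1/7627)) - 90 = (-10362 + 1154/7627) - 90 = -79029820/7627 - 90 = -79716250/7627 ≈ -10452.)
((-34 + 372)*(-14) - 18411/(-22909))*(Q + b) = ((-34 + 372)*(-14) - 18411/(-22909))*(-79716250/7627 - 5571) = (338*(-14) - 18411*(-1/22909))*(-122206267/7627) = (-4732 + 18411/22909)*(-122206267/7627) = -108386977/22909*(-122206267/7627) = 13245567850584859/174726943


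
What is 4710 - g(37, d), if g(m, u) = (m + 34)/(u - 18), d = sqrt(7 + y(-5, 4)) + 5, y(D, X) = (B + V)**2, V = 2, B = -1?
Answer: 759233/161 + 142*sqrt(2)/161 ≈ 4717.0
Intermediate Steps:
y(D, X) = 1 (y(D, X) = (-1 + 2)**2 = 1**2 = 1)
d = 5 + 2*sqrt(2) (d = sqrt(7 + 1) + 5 = sqrt(8) + 5 = 2*sqrt(2) + 5 = 5 + 2*sqrt(2) ≈ 7.8284)
g(m, u) = (34 + m)/(-18 + u)
4710 - g(37, d) = 4710 - (34 + 37)/(-18 + (5 + 2*sqrt(2))) = 4710 - 71/(-13 + 2*sqrt(2))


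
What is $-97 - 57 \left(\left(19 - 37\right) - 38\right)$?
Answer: $3095$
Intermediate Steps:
$-97 - 57 \left(\left(19 - 37\right) - 38\right) = -97 - 57 \left(-18 - 38\right) = -97 - -3192 = -97 + 3192 = 3095$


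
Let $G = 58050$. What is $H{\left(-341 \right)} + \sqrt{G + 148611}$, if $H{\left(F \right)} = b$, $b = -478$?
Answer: $-478 + \sqrt{206661} \approx -23.4$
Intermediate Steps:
$H{\left(F \right)} = -478$
$H{\left(-341 \right)} + \sqrt{G + 148611} = -478 + \sqrt{58050 + 148611} = -478 + \sqrt{206661}$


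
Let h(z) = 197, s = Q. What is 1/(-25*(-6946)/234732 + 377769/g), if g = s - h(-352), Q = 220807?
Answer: 6473028315/15872924926 ≈ 0.40780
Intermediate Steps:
s = 220807
g = 220610 (g = 220807 - 1*197 = 220807 - 197 = 220610)
1/(-25*(-6946)/234732 + 377769/g) = 1/(-25*(-6946)/234732 + 377769/220610) = 1/(173650*(1/234732) + 377769*(1/220610)) = 1/(86825/117366 + 377769/220610) = 1/(15872924926/6473028315) = 6473028315/15872924926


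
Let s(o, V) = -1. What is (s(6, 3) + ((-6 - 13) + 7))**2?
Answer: 169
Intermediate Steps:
(s(6, 3) + ((-6 - 13) + 7))**2 = (-1 + ((-6 - 13) + 7))**2 = (-1 + (-19 + 7))**2 = (-1 - 12)**2 = (-13)**2 = 169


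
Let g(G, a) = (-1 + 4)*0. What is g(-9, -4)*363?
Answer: 0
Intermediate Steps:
g(G, a) = 0 (g(G, a) = 3*0 = 0)
g(-9, -4)*363 = 0*363 = 0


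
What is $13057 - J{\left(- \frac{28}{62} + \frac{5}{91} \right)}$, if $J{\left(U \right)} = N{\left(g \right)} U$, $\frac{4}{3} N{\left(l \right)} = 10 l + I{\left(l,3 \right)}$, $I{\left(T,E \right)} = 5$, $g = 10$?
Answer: $\frac{21098239}{1612} \approx 13088.0$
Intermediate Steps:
$N{\left(l \right)} = \frac{15}{4} + \frac{15 l}{2}$ ($N{\left(l \right)} = \frac{3 \left(10 l + 5\right)}{4} = \frac{3 \left(5 + 10 l\right)}{4} = \frac{15}{4} + \frac{15 l}{2}$)
$J{\left(U \right)} = \frac{315 U}{4}$ ($J{\left(U \right)} = \left(\frac{15}{4} + \frac{15}{2} \cdot 10\right) U = \left(\frac{15}{4} + 75\right) U = \frac{315 U}{4}$)
$13057 - J{\left(- \frac{28}{62} + \frac{5}{91} \right)} = 13057 - \frac{315 \left(- \frac{28}{62} + \frac{5}{91}\right)}{4} = 13057 - \frac{315 \left(\left(-28\right) \frac{1}{62} + 5 \cdot \frac{1}{91}\right)}{4} = 13057 - \frac{315 \left(- \frac{14}{31} + \frac{5}{91}\right)}{4} = 13057 - \frac{315}{4} \left(- \frac{1119}{2821}\right) = 13057 - - \frac{50355}{1612} = 13057 + \frac{50355}{1612} = \frac{21098239}{1612}$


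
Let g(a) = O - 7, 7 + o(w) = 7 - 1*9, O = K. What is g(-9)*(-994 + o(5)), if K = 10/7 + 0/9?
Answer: 39117/7 ≈ 5588.1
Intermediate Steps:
K = 10/7 (K = 10*(1/7) + 0*(1/9) = 10/7 + 0 = 10/7 ≈ 1.4286)
O = 10/7 ≈ 1.4286
o(w) = -9 (o(w) = -7 + (7 - 1*9) = -7 + (7 - 9) = -7 - 2 = -9)
g(a) = -39/7 (g(a) = 10/7 - 7 = -39/7)
g(-9)*(-994 + o(5)) = -39*(-994 - 9)/7 = -39/7*(-1003) = 39117/7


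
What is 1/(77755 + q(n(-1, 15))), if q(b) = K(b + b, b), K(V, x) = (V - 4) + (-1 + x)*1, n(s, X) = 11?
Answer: 1/77783 ≈ 1.2856e-5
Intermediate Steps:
K(V, x) = -5 + V + x (K(V, x) = (-4 + V) + (-1 + x) = -5 + V + x)
q(b) = -5 + 3*b (q(b) = -5 + (b + b) + b = -5 + 2*b + b = -5 + 3*b)
1/(77755 + q(n(-1, 15))) = 1/(77755 + (-5 + 3*11)) = 1/(77755 + (-5 + 33)) = 1/(77755 + 28) = 1/77783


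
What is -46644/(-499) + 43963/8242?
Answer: 406377385/4112758 ≈ 98.809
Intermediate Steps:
-46644/(-499) + 43963/8242 = -46644*(-1/499) + 43963*(1/8242) = 46644/499 + 43963/8242 = 406377385/4112758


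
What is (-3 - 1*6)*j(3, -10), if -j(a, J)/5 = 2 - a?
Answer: -45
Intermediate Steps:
j(a, J) = -10 + 5*a (j(a, J) = -5*(2 - a) = -10 + 5*a)
(-3 - 1*6)*j(3, -10) = (-3 - 1*6)*(-10 + 5*3) = (-3 - 6)*(-10 + 15) = -9*5 = -45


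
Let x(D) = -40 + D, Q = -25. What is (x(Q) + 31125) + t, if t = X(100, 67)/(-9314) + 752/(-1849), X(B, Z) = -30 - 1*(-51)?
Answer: 534895418203/17221586 ≈ 31060.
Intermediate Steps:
X(B, Z) = 21 (X(B, Z) = -30 + 51 = 21)
t = -7042957/17221586 (t = 21/(-9314) + 752/(-1849) = 21*(-1/9314) + 752*(-1/1849) = -21/9314 - 752/1849 = -7042957/17221586 ≈ -0.40896)
(x(Q) + 31125) + t = ((-40 - 25) + 31125) - 7042957/17221586 = (-65 + 31125) - 7042957/17221586 = 31060 - 7042957/17221586 = 534895418203/17221586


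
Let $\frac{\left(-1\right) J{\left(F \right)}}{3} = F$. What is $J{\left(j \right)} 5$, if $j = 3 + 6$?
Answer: $-135$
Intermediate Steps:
$j = 9$
$J{\left(F \right)} = - 3 F$
$J{\left(j \right)} 5 = \left(-3\right) 9 \cdot 5 = \left(-27\right) 5 = -135$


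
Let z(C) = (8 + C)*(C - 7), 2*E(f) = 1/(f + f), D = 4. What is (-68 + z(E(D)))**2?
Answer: 1006602529/65536 ≈ 15360.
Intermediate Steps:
E(f) = 1/(4*f) (E(f) = 1/(2*(f + f)) = 1/(2*((2*f))) = (1/(2*f))/2 = 1/(4*f))
z(C) = (-7 + C)*(8 + C) (z(C) = (8 + C)*(-7 + C) = (-7 + C)*(8 + C))
(-68 + z(E(D)))**2 = (-68 + (-56 + (1/4)/4 + ((1/4)/4)**2))**2 = (-68 + (-56 + (1/4)*(1/4) + ((1/4)*(1/4))**2))**2 = (-68 + (-56 + 1/16 + (1/16)**2))**2 = (-68 + (-56 + 1/16 + 1/256))**2 = (-68 - 14319/256)**2 = (-31727/256)**2 = 1006602529/65536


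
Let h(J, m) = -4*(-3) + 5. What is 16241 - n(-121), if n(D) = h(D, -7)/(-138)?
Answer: 2241275/138 ≈ 16241.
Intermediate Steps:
h(J, m) = 17 (h(J, m) = 12 + 5 = 17)
n(D) = -17/138 (n(D) = 17/(-138) = 17*(-1/138) = -17/138)
16241 - n(-121) = 16241 - 1*(-17/138) = 16241 + 17/138 = 2241275/138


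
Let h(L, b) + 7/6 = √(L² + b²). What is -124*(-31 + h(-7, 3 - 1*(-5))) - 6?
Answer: 11948/3 - 124*√113 ≈ 2664.5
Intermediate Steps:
h(L, b) = -7/6 + √(L² + b²)
-124*(-31 + h(-7, 3 - 1*(-5))) - 6 = -124*(-31 + (-7/6 + √((-7)² + (3 - 1*(-5))²))) - 6 = -124*(-31 + (-7/6 + √(49 + (3 + 5)²))) - 6 = -124*(-31 + (-7/6 + √(49 + 8²))) - 6 = -124*(-31 + (-7/6 + √(49 + 64))) - 6 = -124*(-31 + (-7/6 + √113)) - 6 = -124*(-193/6 + √113) - 6 = (11966/3 - 124*√113) - 6 = 11948/3 - 124*√113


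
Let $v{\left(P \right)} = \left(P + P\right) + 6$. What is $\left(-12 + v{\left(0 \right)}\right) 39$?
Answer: $-234$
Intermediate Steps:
$v{\left(P \right)} = 6 + 2 P$ ($v{\left(P \right)} = 2 P + 6 = 6 + 2 P$)
$\left(-12 + v{\left(0 \right)}\right) 39 = \left(-12 + \left(6 + 2 \cdot 0\right)\right) 39 = \left(-12 + \left(6 + 0\right)\right) 39 = \left(-12 + 6\right) 39 = \left(-6\right) 39 = -234$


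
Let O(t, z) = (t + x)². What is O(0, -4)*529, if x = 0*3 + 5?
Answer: 13225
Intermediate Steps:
x = 5 (x = 0 + 5 = 5)
O(t, z) = (5 + t)² (O(t, z) = (t + 5)² = (5 + t)²)
O(0, -4)*529 = (5 + 0)²*529 = 5²*529 = 25*529 = 13225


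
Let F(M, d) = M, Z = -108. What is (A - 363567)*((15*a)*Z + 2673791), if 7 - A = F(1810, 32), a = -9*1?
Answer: -982250112270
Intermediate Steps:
a = -9
A = -1803 (A = 7 - 1*1810 = 7 - 1810 = -1803)
(A - 363567)*((15*a)*Z + 2673791) = (-1803 - 363567)*((15*(-9))*(-108) + 2673791) = -365370*(-135*(-108) + 2673791) = -365370*(14580 + 2673791) = -365370*2688371 = -982250112270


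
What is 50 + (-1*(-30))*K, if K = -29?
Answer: -820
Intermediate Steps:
50 + (-1*(-30))*K = 50 - 1*(-30)*(-29) = 50 + 30*(-29) = 50 - 870 = -820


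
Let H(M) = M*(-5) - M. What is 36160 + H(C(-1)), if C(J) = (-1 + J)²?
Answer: 36136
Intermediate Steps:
H(M) = -6*M (H(M) = -5*M - M = -6*M)
36160 + H(C(-1)) = 36160 - 6*(-1 - 1)² = 36160 - 6*(-2)² = 36160 - 6*4 = 36160 - 24 = 36136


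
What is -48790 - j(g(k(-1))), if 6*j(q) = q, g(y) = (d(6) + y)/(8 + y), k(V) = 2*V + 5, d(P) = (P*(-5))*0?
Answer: -1073381/22 ≈ -48790.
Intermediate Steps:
d(P) = 0 (d(P) = -5*P*0 = 0)
k(V) = 5 + 2*V
g(y) = y/(8 + y) (g(y) = (0 + y)/(8 + y) = y/(8 + y))
j(q) = q/6
-48790 - j(g(k(-1))) = -48790 - (5 + 2*(-1))/(8 + (5 + 2*(-1)))/6 = -48790 - (5 - 2)/(8 + (5 - 2))/6 = -48790 - 3/(8 + 3)/6 = -48790 - 3/11/6 = -48790 - 3*(1/11)/6 = -48790 - 3/(6*11) = -48790 - 1*1/22 = -48790 - 1/22 = -1073381/22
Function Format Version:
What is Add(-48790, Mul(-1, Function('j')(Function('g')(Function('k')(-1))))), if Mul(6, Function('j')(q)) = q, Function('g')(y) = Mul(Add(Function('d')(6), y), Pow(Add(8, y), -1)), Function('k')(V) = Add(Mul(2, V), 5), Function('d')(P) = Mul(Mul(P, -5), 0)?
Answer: Rational(-1073381, 22) ≈ -48790.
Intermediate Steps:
Function('d')(P) = 0 (Function('d')(P) = Mul(Mul(-5, P), 0) = 0)
Function('k')(V) = Add(5, Mul(2, V))
Function('g')(y) = Mul(y, Pow(Add(8, y), -1)) (Function('g')(y) = Mul(Add(0, y), Pow(Add(8, y), -1)) = Mul(y, Pow(Add(8, y), -1)))
Function('j')(q) = Mul(Rational(1, 6), q)
Add(-48790, Mul(-1, Function('j')(Function('g')(Function('k')(-1))))) = Add(-48790, Mul(-1, Mul(Rational(1, 6), Mul(Add(5, Mul(2, -1)), Pow(Add(8, Add(5, Mul(2, -1))), -1))))) = Add(-48790, Mul(-1, Mul(Rational(1, 6), Mul(Add(5, -2), Pow(Add(8, Add(5, -2)), -1))))) = Add(-48790, Mul(-1, Mul(Rational(1, 6), Mul(3, Pow(Add(8, 3), -1))))) = Add(-48790, Mul(-1, Mul(Rational(1, 6), Mul(3, Pow(11, -1))))) = Add(-48790, Mul(-1, Mul(Rational(1, 6), Mul(3, Rational(1, 11))))) = Add(-48790, Mul(-1, Mul(Rational(1, 6), Rational(3, 11)))) = Add(-48790, Mul(-1, Rational(1, 22))) = Add(-48790, Rational(-1, 22)) = Rational(-1073381, 22)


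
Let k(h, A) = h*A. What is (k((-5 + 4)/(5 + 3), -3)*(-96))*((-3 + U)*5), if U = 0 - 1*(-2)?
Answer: 180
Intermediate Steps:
U = 2 (U = 0 + 2 = 2)
k(h, A) = A*h
(k((-5 + 4)/(5 + 3), -3)*(-96))*((-3 + U)*5) = (-3*(-5 + 4)/(5 + 3)*(-96))*((-3 + 2)*5) = (-(-3)/8*(-96))*(-1*5) = (-(-3)/8*(-96))*(-5) = (-3*(-⅛)*(-96))*(-5) = ((3/8)*(-96))*(-5) = -36*(-5) = 180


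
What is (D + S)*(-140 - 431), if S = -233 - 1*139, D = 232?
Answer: 79940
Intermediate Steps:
S = -372 (S = -233 - 139 = -372)
(D + S)*(-140 - 431) = (232 - 372)*(-140 - 431) = -140*(-571) = 79940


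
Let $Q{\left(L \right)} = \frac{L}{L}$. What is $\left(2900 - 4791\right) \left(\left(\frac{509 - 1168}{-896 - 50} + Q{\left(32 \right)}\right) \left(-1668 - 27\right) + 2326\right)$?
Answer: $\frac{983469389}{946} \approx 1.0396 \cdot 10^{6}$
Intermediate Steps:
$Q{\left(L \right)} = 1$
$\left(2900 - 4791\right) \left(\left(\frac{509 - 1168}{-896 - 50} + Q{\left(32 \right)}\right) \left(-1668 - 27\right) + 2326\right) = \left(2900 - 4791\right) \left(\left(\frac{509 - 1168}{-896 - 50} + 1\right) \left(-1668 - 27\right) + 2326\right) = - 1891 \left(\left(- \frac{659}{-896 + \left(-284 + 234\right)} + 1\right) \left(-1695\right) + 2326\right) = - 1891 \left(\left(- \frac{659}{-896 - 50} + 1\right) \left(-1695\right) + 2326\right) = - 1891 \left(\left(- \frac{659}{-946} + 1\right) \left(-1695\right) + 2326\right) = - 1891 \left(\left(\left(-659\right) \left(- \frac{1}{946}\right) + 1\right) \left(-1695\right) + 2326\right) = - 1891 \left(\left(\frac{659}{946} + 1\right) \left(-1695\right) + 2326\right) = - 1891 \left(\frac{1605}{946} \left(-1695\right) + 2326\right) = - 1891 \left(- \frac{2720475}{946} + 2326\right) = \left(-1891\right) \left(- \frac{520079}{946}\right) = \frac{983469389}{946}$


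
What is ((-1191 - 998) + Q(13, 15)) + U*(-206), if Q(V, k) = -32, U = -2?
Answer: -1809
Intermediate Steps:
((-1191 - 998) + Q(13, 15)) + U*(-206) = ((-1191 - 998) - 32) - 2*(-206) = (-2189 - 32) + 412 = -2221 + 412 = -1809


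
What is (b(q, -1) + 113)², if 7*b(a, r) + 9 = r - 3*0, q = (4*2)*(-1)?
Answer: 609961/49 ≈ 12448.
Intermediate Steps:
q = -8 (q = 8*(-1) = -8)
b(a, r) = -9/7 + r/7 (b(a, r) = -9/7 + (r - 3*0)/7 = -9/7 + (r + 0)/7 = -9/7 + r/7)
(b(q, -1) + 113)² = ((-9/7 + (⅐)*(-1)) + 113)² = ((-9/7 - ⅐) + 113)² = (-10/7 + 113)² = (781/7)² = 609961/49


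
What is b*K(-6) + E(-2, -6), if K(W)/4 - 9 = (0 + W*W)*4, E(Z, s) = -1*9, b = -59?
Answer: -36117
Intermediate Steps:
E(Z, s) = -9
K(W) = 36 + 16*W² (K(W) = 36 + 4*((0 + W*W)*4) = 36 + 4*((0 + W²)*4) = 36 + 4*(W²*4) = 36 + 4*(4*W²) = 36 + 16*W²)
b*K(-6) + E(-2, -6) = -59*(36 + 16*(-6)²) - 9 = -59*(36 + 16*36) - 9 = -59*(36 + 576) - 9 = -59*612 - 9 = -36108 - 9 = -36117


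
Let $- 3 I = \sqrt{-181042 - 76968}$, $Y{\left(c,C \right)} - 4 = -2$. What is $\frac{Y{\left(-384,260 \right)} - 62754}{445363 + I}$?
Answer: $- \frac{6798020832}{48246866863} - \frac{5088 i \sqrt{258010}}{48246866863} \approx -0.1409 - 5.3567 \cdot 10^{-5} i$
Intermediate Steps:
$Y{\left(c,C \right)} = 2$ ($Y{\left(c,C \right)} = 4 - 2 = 2$)
$I = - \frac{i \sqrt{258010}}{3}$ ($I = - \frac{\sqrt{-181042 - 76968}}{3} = - \frac{\sqrt{-258010}}{3} = - \frac{i \sqrt{258010}}{3} \approx - 169.32 i$)
$\frac{Y{\left(-384,260 \right)} - 62754}{445363 + I} = \frac{2 - 62754}{445363 - \frac{i \sqrt{258010}}{3}} = - \frac{62752}{445363 - \frac{i \sqrt{258010}}{3}}$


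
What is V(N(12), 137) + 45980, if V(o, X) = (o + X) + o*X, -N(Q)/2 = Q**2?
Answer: 6373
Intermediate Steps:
N(Q) = -2*Q**2
V(o, X) = X + o + X*o (V(o, X) = (X + o) + X*o = X + o + X*o)
V(N(12), 137) + 45980 = (137 - 2*12**2 + 137*(-2*12**2)) + 45980 = (137 - 2*144 + 137*(-2*144)) + 45980 = (137 - 288 + 137*(-288)) + 45980 = (137 - 288 - 39456) + 45980 = -39607 + 45980 = 6373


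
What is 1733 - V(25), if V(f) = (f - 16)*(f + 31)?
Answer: 1229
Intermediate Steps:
V(f) = (-16 + f)*(31 + f)
1733 - V(25) = 1733 - (-496 + 25² + 15*25) = 1733 - (-496 + 625 + 375) = 1733 - 1*504 = 1733 - 504 = 1229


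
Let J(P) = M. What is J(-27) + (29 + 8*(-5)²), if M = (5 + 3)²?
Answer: 293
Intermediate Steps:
M = 64 (M = 8² = 64)
J(P) = 64
J(-27) + (29 + 8*(-5)²) = 64 + (29 + 8*(-5)²) = 64 + (29 + 8*25) = 64 + (29 + 200) = 64 + 229 = 293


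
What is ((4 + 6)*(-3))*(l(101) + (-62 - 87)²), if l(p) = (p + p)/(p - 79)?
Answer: -7329360/11 ≈ -6.6631e+5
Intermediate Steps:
l(p) = 2*p/(-79 + p) (l(p) = (2*p)/(-79 + p) = 2*p/(-79 + p))
((4 + 6)*(-3))*(l(101) + (-62 - 87)²) = ((4 + 6)*(-3))*(2*101/(-79 + 101) + (-62 - 87)²) = (10*(-3))*(2*101/22 + (-149)²) = -30*(2*101*(1/22) + 22201) = -30*(101/11 + 22201) = -30*244312/11 = -7329360/11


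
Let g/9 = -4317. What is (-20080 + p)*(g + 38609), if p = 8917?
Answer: 2723772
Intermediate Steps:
g = -38853 (g = 9*(-4317) = -38853)
(-20080 + p)*(g + 38609) = (-20080 + 8917)*(-38853 + 38609) = -11163*(-244) = 2723772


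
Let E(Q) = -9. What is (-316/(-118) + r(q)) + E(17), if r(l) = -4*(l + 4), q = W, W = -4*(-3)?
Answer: -4149/59 ≈ -70.322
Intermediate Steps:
W = 12
q = 12
r(l) = -16 - 4*l (r(l) = -4*(4 + l) = -16 - 4*l)
(-316/(-118) + r(q)) + E(17) = (-316/(-118) + (-16 - 4*12)) - 9 = (-316*(-1/118) + (-16 - 48)) - 9 = (158/59 - 64) - 9 = -3618/59 - 9 = -4149/59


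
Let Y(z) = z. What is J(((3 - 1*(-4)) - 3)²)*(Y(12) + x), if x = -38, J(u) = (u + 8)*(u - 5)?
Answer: -6864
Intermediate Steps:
J(u) = (-5 + u)*(8 + u) (J(u) = (8 + u)*(-5 + u) = (-5 + u)*(8 + u))
J(((3 - 1*(-4)) - 3)²)*(Y(12) + x) = (-40 + (((3 - 1*(-4)) - 3)²)² + 3*((3 - 1*(-4)) - 3)²)*(12 - 38) = (-40 + (((3 + 4) - 3)²)² + 3*((3 + 4) - 3)²)*(-26) = (-40 + ((7 - 3)²)² + 3*(7 - 3)²)*(-26) = (-40 + (4²)² + 3*4²)*(-26) = (-40 + 16² + 3*16)*(-26) = (-40 + 256 + 48)*(-26) = 264*(-26) = -6864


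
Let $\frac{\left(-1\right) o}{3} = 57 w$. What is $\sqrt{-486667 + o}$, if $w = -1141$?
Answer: $2 i \sqrt{72889} \approx 539.96 i$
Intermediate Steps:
$o = 195111$ ($o = - 3 \cdot 57 \left(-1141\right) = \left(-3\right) \left(-65037\right) = 195111$)
$\sqrt{-486667 + o} = \sqrt{-486667 + 195111} = \sqrt{-291556} = 2 i \sqrt{72889}$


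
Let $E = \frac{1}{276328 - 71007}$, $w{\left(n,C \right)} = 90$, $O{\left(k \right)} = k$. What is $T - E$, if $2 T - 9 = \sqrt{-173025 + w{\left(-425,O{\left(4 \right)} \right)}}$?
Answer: $\frac{1847887}{410642} + \frac{9 i \sqrt{2135}}{2} \approx 4.5 + 207.93 i$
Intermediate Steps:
$T = \frac{9}{2} + \frac{9 i \sqrt{2135}}{2}$ ($T = \frac{9}{2} + \frac{\sqrt{-173025 + 90}}{2} = \frac{9}{2} + \frac{\sqrt{-172935}}{2} = \frac{9}{2} + \frac{9 i \sqrt{2135}}{2} \approx 4.5 + 207.93 i$)
$E = \frac{1}{205321}$ ($E = \frac{1}{276328 - 71007} = \frac{1}{205321} \approx 4.8704 \cdot 10^{-6}$)
$T - E = \left(\frac{9}{2} + \frac{9 i \sqrt{2135}}{2}\right) - \frac{1}{205321} = \frac{1847887}{410642} + \frac{9 i \sqrt{2135}}{2}$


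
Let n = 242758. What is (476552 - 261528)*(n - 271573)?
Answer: -6195916560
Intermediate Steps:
(476552 - 261528)*(n - 271573) = (476552 - 261528)*(242758 - 271573) = 215024*(-28815) = -6195916560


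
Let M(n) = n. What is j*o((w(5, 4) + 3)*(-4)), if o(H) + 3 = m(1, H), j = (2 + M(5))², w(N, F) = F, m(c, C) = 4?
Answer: 49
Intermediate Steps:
j = 49 (j = (2 + 5)² = 7² = 49)
o(H) = 1 (o(H) = -3 + 4 = 1)
j*o((w(5, 4) + 3)*(-4)) = 49*1 = 49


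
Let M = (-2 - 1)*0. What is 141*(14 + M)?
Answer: 1974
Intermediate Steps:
M = 0 (M = -3*0 = 0)
141*(14 + M) = 141*(14 + 0) = 141*14 = 1974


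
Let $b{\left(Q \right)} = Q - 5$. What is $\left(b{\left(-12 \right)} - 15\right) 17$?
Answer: $-544$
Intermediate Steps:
$b{\left(Q \right)} = -5 + Q$
$\left(b{\left(-12 \right)} - 15\right) 17 = \left(\left(-5 - 12\right) - 15\right) 17 = \left(-17 - 15\right) 17 = \left(-32\right) 17 = -544$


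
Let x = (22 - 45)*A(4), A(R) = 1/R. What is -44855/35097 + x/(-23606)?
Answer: -4234581289/3313999128 ≈ -1.2778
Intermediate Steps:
x = -23/4 (x = (22 - 45)/4 = -23*¼ = -23/4 ≈ -5.7500)
-44855/35097 + x/(-23606) = -44855/35097 - 23/4/(-23606) = -44855*1/35097 - 23/4*(-1/23606) = -44855/35097 + 23/94424 = -4234581289/3313999128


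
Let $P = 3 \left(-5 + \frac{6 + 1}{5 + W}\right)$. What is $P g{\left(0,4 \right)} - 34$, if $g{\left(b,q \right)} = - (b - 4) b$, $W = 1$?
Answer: $-34$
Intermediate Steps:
$g{\left(b,q \right)} = b \left(4 - b\right)$ ($g{\left(b,q \right)} = - (-4 + b) b = \left(4 - b\right) b = b \left(4 - b\right)$)
$P = - \frac{23}{2}$ ($P = 3 \left(-5 + \frac{6 + 1}{5 + 1}\right) = 3 \left(-5 + \frac{7}{6}\right) = 3 \left(- \frac{23}{6}\right) = - \frac{23}{2} \approx -11.5$)
$P g{\left(0,4 \right)} - 34 = - \frac{23 \cdot 0 \left(4 - 0\right)}{2} - 34 = - \frac{23 \cdot 0 \left(4 + 0\right)}{2} - 34 = - \frac{23 \cdot 0 \cdot 4}{2} - 34 = \left(- \frac{23}{2}\right) 0 - 34 = 0 - 34 = -34$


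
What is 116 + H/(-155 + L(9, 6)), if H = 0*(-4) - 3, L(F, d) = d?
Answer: 17287/149 ≈ 116.02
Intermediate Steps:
H = -3 (H = 0 - 3 = -3)
116 + H/(-155 + L(9, 6)) = 116 - 3/(-155 + 6) = 116 - 3/(-149) = 116 - 1/149*(-3) = 116 + 3/149 = 17287/149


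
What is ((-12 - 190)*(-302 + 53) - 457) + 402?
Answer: 50243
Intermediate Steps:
((-12 - 190)*(-302 + 53) - 457) + 402 = (-202*(-249) - 457) + 402 = (50298 - 457) + 402 = 49841 + 402 = 50243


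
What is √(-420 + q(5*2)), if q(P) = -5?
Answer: 5*I*√17 ≈ 20.616*I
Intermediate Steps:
√(-420 + q(5*2)) = √(-420 - 5) = √(-425) = 5*I*√17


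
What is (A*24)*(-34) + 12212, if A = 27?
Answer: -9820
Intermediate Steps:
(A*24)*(-34) + 12212 = (27*24)*(-34) + 12212 = 648*(-34) + 12212 = -22032 + 12212 = -9820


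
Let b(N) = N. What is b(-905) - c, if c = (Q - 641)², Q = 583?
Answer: -4269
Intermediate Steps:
c = 3364 (c = (583 - 641)² = (-58)² = 3364)
b(-905) - c = -905 - 1*3364 = -905 - 3364 = -4269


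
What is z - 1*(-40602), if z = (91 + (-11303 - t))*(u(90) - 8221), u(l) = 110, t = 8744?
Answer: 161903718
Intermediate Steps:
z = 161863116 (z = (91 + (-11303 - 1*8744))*(110 - 8221) = (91 + (-11303 - 8744))*(-8111) = (91 - 20047)*(-8111) = -19956*(-8111) = 161863116)
z - 1*(-40602) = 161863116 - 1*(-40602) = 161863116 + 40602 = 161903718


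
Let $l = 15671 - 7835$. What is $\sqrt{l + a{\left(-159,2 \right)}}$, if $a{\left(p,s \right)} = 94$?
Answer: $\sqrt{7930} \approx 89.051$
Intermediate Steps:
$l = 7836$ ($l = 15671 - 7835 = 7836$)
$\sqrt{l + a{\left(-159,2 \right)}} = \sqrt{7836 + 94} = \sqrt{7930}$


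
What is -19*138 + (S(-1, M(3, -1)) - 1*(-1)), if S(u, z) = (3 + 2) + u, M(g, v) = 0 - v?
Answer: -2617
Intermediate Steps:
M(g, v) = -v
S(u, z) = 5 + u
-19*138 + (S(-1, M(3, -1)) - 1*(-1)) = -19*138 + ((5 - 1) - 1*(-1)) = -2622 + (4 + 1) = -2622 + 5 = -2617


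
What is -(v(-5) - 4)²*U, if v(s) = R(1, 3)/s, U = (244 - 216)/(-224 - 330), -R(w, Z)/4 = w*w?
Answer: 3584/6925 ≈ 0.51754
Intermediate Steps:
R(w, Z) = -4*w² (R(w, Z) = -4*w*w = -4*w²)
U = -14/277 (U = 28/(-554) = 28*(-1/554) = -14/277 ≈ -0.050542)
v(s) = -4/s (v(s) = (-4*1²)/s = (-4*1)/s = -4/s)
-(v(-5) - 4)²*U = -(-4/(-5) - 4)²*(-14)/277 = -(-4*(-⅕) - 4)²*(-14)/277 = -(⅘ - 4)²*(-14)/277 = -(-16/5)²*(-14)/277 = -256*(-14)/(25*277) = -1*(-3584/6925) = 3584/6925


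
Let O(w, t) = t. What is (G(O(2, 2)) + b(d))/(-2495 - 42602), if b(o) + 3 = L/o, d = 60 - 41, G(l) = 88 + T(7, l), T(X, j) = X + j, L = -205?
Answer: -1581/856843 ≈ -0.0018451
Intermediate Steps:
G(l) = 95 + l (G(l) = 88 + (7 + l) = 95 + l)
d = 19
b(o) = -3 - 205/o
(G(O(2, 2)) + b(d))/(-2495 - 42602) = ((95 + 2) + (-3 - 205/19))/(-2495 - 42602) = (97 + (-3 - 205*1/19))/(-45097) = (97 + (-3 - 205/19))*(-1/45097) = (97 - 262/19)*(-1/45097) = (1581/19)*(-1/45097) = -1581/856843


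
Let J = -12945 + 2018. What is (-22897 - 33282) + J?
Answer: -67106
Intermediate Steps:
J = -10927
(-22897 - 33282) + J = (-22897 - 33282) - 10927 = -56179 - 10927 = -67106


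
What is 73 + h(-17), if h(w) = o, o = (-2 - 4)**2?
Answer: 109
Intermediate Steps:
o = 36 (o = (-6)**2 = 36)
h(w) = 36
73 + h(-17) = 73 + 36 = 109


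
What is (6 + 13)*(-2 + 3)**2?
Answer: 19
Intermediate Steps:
(6 + 13)*(-2 + 3)**2 = 19*1**2 = 19*1 = 19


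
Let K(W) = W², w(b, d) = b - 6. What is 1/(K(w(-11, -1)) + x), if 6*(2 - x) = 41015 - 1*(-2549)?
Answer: -3/20909 ≈ -0.00014348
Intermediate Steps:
w(b, d) = -6 + b
x = -21776/3 (x = 2 - (41015 - 1*(-2549))/6 = 2 - (41015 + 2549)/6 = 2 - ⅙*43564 = 2 - 21782/3 = -21776/3 ≈ -7258.7)
1/(K(w(-11, -1)) + x) = 1/((-6 - 11)² - 21776/3) = 1/((-17)² - 21776/3) = 1/(289 - 21776/3) = 1/(-20909/3) = -3/20909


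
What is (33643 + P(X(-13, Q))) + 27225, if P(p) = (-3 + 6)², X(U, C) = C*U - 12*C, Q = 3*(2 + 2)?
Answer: 60877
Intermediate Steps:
Q = 12 (Q = 3*4 = 12)
X(U, C) = -12*C + C*U
P(p) = 9 (P(p) = 3² = 9)
(33643 + P(X(-13, Q))) + 27225 = (33643 + 9) + 27225 = 33652 + 27225 = 60877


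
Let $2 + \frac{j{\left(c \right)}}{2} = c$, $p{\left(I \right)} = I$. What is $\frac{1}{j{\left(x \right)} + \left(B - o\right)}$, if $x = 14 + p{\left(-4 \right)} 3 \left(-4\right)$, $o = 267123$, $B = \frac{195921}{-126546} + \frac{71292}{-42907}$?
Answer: $- \frac{1809903074}{483255359833815} \approx -3.7452 \cdot 10^{-6}$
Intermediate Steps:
$B = - \frac{5809366593}{1809903074}$ ($B = 195921 \left(- \frac{1}{126546}\right) + 71292 \left(- \frac{1}{42907}\right) = - \frac{65307}{42182} - \frac{71292}{42907} = - \frac{5809366593}{1809903074} \approx -3.2098$)
$x = 62$ ($x = 14 - 4 \cdot 3 \left(-4\right) = 14 - -48 = 14 + 48 = 62$)
$j{\left(c \right)} = -4 + 2 c$
$\frac{1}{j{\left(x \right)} + \left(B - o\right)} = \frac{1}{\left(-4 + 2 \cdot 62\right) - \frac{483472548202695}{1809903074}} = \frac{1}{\left(-4 + 124\right) - \frac{483472548202695}{1809903074}} = \frac{1}{120 - \frac{483472548202695}{1809903074}} = \frac{1}{- \frac{483255359833815}{1809903074}} = - \frac{1809903074}{483255359833815}$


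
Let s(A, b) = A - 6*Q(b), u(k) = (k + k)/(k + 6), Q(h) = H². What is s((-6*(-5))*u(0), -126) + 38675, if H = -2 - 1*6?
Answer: 38291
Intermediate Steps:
H = -8 (H = -2 - 6 = -8)
Q(h) = 64 (Q(h) = (-8)² = 64)
u(k) = 2*k/(6 + k) (u(k) = (2*k)/(6 + k) = 2*k/(6 + k))
s(A, b) = -384 + A (s(A, b) = A - 6*64 = A - 384 = -384 + A)
s((-6*(-5))*u(0), -126) + 38675 = (-384 + (-6*(-5))*(2*0/(6 + 0))) + 38675 = (-384 + 30*(2*0/6)) + 38675 = (-384 + 30*(2*0*(⅙))) + 38675 = (-384 + 30*0) + 38675 = (-384 + 0) + 38675 = -384 + 38675 = 38291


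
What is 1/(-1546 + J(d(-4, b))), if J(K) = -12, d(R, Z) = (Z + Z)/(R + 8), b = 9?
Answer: -1/1558 ≈ -0.00064185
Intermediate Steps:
d(R, Z) = 2*Z/(8 + R) (d(R, Z) = (2*Z)/(8 + R) = 2*Z/(8 + R))
1/(-1546 + J(d(-4, b))) = 1/(-1546 - 12) = 1/(-1558) = -1/1558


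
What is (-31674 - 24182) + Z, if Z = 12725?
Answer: -43131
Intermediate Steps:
(-31674 - 24182) + Z = (-31674 - 24182) + 12725 = -55856 + 12725 = -43131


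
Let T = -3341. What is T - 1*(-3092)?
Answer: -249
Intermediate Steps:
T - 1*(-3092) = -3341 - 1*(-3092) = -3341 + 3092 = -249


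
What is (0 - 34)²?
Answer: 1156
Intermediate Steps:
(0 - 34)² = (-34)² = 1156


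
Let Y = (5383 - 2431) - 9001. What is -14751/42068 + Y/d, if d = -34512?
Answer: -63654295/362962704 ≈ -0.17537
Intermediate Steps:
Y = -6049 (Y = 2952 - 9001 = -6049)
-14751/42068 + Y/d = -14751/42068 - 6049/(-34512) = -14751*1/42068 - 6049*(-1/34512) = -14751/42068 + 6049/34512 = -63654295/362962704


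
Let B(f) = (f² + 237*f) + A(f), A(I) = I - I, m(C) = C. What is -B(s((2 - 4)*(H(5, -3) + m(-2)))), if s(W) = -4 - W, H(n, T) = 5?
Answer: -478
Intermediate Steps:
A(I) = 0
B(f) = f² + 237*f (B(f) = (f² + 237*f) + 0 = f² + 237*f)
-B(s((2 - 4)*(H(5, -3) + m(-2)))) = -(-4 - (2 - 4)*(5 - 2))*(237 + (-4 - (2 - 4)*(5 - 2))) = -(-4 - (-2)*3)*(237 + (-4 - (-2)*3)) = -(-4 - 1*(-6))*(237 + (-4 - 1*(-6))) = -(-4 + 6)*(237 + (-4 + 6)) = -2*(237 + 2) = -2*239 = -1*478 = -478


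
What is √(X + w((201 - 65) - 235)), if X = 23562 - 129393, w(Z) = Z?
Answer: 3*I*√11770 ≈ 325.47*I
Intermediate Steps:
X = -105831
√(X + w((201 - 65) - 235)) = √(-105831 + ((201 - 65) - 235)) = √(-105831 + (136 - 235)) = √(-105831 - 99) = √(-105930) = 3*I*√11770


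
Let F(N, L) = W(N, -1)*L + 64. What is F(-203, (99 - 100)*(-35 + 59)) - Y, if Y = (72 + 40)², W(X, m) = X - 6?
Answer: -7464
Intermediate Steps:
W(X, m) = -6 + X
F(N, L) = 64 + L*(-6 + N) (F(N, L) = (-6 + N)*L + 64 = L*(-6 + N) + 64 = 64 + L*(-6 + N))
Y = 12544 (Y = 112² = 12544)
F(-203, (99 - 100)*(-35 + 59)) - Y = (64 + ((99 - 100)*(-35 + 59))*(-6 - 203)) - 1*12544 = (64 - 1*24*(-209)) - 12544 = (64 - 24*(-209)) - 12544 = (64 + 5016) - 12544 = 5080 - 12544 = -7464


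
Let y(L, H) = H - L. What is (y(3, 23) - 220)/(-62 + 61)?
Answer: 200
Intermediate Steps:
(y(3, 23) - 220)/(-62 + 61) = ((23 - 1*3) - 220)/(-62 + 61) = ((23 - 3) - 220)/(-1) = (20 - 220)*(-1) = -200*(-1) = 200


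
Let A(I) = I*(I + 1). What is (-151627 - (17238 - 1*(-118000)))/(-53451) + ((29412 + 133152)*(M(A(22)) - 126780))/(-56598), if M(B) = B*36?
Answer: 157225242135761/504203283 ≈ 3.1183e+5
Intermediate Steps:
A(I) = I*(1 + I)
M(B) = 36*B
(-151627 - (17238 - 1*(-118000)))/(-53451) + ((29412 + 133152)*(M(A(22)) - 126780))/(-56598) = (-151627 - (17238 - 1*(-118000)))/(-53451) + ((29412 + 133152)*(36*(22*(1 + 22)) - 126780))/(-56598) = (-151627 - (17238 + 118000))*(-1/53451) + (162564*(36*(22*23) - 126780))*(-1/56598) = (-151627 - 1*135238)*(-1/53451) + (162564*(36*506 - 126780))*(-1/56598) = (-151627 - 135238)*(-1/53451) + (162564*(18216 - 126780))*(-1/56598) = -286865*(-1/53451) + (162564*(-108564))*(-1/56598) = 286865/53451 - 17648598096*(-1/56598) = 286865/53451 + 2941433016/9433 = 157225242135761/504203283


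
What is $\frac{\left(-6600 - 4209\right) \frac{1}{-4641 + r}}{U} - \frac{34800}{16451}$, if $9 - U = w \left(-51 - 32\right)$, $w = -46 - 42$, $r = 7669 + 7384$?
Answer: $- \frac{2643074973141}{1249544588540} \approx -2.1152$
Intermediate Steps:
$r = 15053$
$w = -88$ ($w = -46 - 42 = -88$)
$U = -7295$ ($U = 9 - - 88 \left(-51 - 32\right) = 9 - \left(-88\right) \left(-83\right) = 9 - 7304 = -7295$)
$\frac{\left(-6600 - 4209\right) \frac{1}{-4641 + r}}{U} - \frac{34800}{16451} = \frac{\left(-6600 - 4209\right) \frac{1}{-4641 + 15053}}{-7295} - \frac{34800}{16451} = - \frac{10809}{10412} \left(- \frac{1}{7295}\right) - \frac{34800}{16451} = \left(-10809\right) \frac{1}{10412} \left(- \frac{1}{7295}\right) - \frac{34800}{16451} = \left(- \frac{10809}{10412}\right) \left(- \frac{1}{7295}\right) - \frac{34800}{16451} = \frac{10809}{75955540} - \frac{34800}{16451} = - \frac{2643074973141}{1249544588540}$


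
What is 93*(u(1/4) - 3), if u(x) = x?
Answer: -1023/4 ≈ -255.75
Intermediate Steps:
93*(u(1/4) - 3) = 93*(1/4 - 3) = 93*(-11/4) = -1023/4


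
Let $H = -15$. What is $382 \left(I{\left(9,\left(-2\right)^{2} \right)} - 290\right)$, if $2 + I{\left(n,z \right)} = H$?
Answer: $-117274$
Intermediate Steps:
$I{\left(n,z \right)} = -17$ ($I{\left(n,z \right)} = -2 - 15 = -17$)
$382 \left(I{\left(9,\left(-2\right)^{2} \right)} - 290\right) = 382 \left(-17 - 290\right) = 382 \left(-307\right) = -117274$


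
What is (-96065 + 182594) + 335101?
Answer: 421630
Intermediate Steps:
(-96065 + 182594) + 335101 = 86529 + 335101 = 421630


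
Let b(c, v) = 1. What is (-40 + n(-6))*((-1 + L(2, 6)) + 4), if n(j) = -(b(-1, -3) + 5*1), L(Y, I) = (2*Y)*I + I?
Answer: -1518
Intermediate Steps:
L(Y, I) = I + 2*I*Y (L(Y, I) = 2*I*Y + I = I + 2*I*Y)
n(j) = -6 (n(j) = -(1 + 5*1) = -(1 + 5) = -1*6 = -6)
(-40 + n(-6))*((-1 + L(2, 6)) + 4) = (-40 - 6)*((-1 + 6*(1 + 2*2)) + 4) = -46*((-1 + 6*(1 + 4)) + 4) = -46*((-1 + 6*5) + 4) = -46*((-1 + 30) + 4) = -46*(29 + 4) = -46*33 = -1518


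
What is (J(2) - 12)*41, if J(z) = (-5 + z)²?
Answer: -123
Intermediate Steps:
(J(2) - 12)*41 = ((-5 + 2)² - 12)*41 = ((-3)² - 12)*41 = (9 - 12)*41 = -3*41 = -123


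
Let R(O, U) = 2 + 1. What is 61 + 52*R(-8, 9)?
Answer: 217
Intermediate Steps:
R(O, U) = 3
61 + 52*R(-8, 9) = 61 + 52*3 = 61 + 156 = 217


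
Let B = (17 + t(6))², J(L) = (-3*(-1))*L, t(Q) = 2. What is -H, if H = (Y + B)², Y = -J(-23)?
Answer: -184900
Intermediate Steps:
J(L) = 3*L
B = 361 (B = (17 + 2)² = 19² = 361)
Y = 69 (Y = -3*(-23) = -1*(-69) = 69)
H = 184900 (H = (69 + 361)² = 430² = 184900)
-H = -1*184900 = -184900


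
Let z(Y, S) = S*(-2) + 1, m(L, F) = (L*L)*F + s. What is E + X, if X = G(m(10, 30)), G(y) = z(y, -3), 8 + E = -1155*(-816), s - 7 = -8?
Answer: 942479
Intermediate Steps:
s = -1 (s = 7 - 8 = -1)
m(L, F) = -1 + F*L² (m(L, F) = (L*L)*F - 1 = L²*F - 1 = F*L² - 1 = -1 + F*L²)
E = 942472 (E = -8 - 1155*(-816) = -8 + 942480 = 942472)
z(Y, S) = 1 - 2*S (z(Y, S) = -2*S + 1 = 1 - 2*S)
G(y) = 7 (G(y) = 1 - 2*(-3) = 1 + 6 = 7)
X = 7
E + X = 942472 + 7 = 942479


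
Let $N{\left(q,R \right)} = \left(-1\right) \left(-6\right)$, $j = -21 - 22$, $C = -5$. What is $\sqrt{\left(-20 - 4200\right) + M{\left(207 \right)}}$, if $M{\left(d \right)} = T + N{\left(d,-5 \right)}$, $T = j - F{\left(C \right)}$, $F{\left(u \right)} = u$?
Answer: $2 i \sqrt{1063} \approx 65.207 i$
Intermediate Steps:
$j = -43$ ($j = -21 - 22 = -43$)
$N{\left(q,R \right)} = 6$
$T = -38$ ($T = -43 - -5 = -43 + 5 = -38$)
$M{\left(d \right)} = -32$ ($M{\left(d \right)} = -38 + 6 = -32$)
$\sqrt{\left(-20 - 4200\right) + M{\left(207 \right)}} = \sqrt{\left(-20 - 4200\right) - 32} = \sqrt{-4220 - 32} = \sqrt{-4252} = 2 i \sqrt{1063}$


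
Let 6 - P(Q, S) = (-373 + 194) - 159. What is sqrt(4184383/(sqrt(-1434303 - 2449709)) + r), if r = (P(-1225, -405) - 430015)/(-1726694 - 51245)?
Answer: sqrt(2881071483366526873786484 - 25687137437875107455272858*I*sqrt(971003))/3452768205634 ≈ 32.584 - 32.58*I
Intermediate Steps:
P(Q, S) = 344 (P(Q, S) = 6 - ((-373 + 194) - 159) = 6 - (-179 - 159) = 6 - 1*(-338) = 6 + 338 = 344)
r = 429671/1777939 (r = (344 - 430015)/(-1726694 - 51245) = -429671/(-1777939) = -429671*(-1/1777939) = 429671/1777939 ≈ 0.24167)
sqrt(4184383/(sqrt(-1434303 - 2449709)) + r) = sqrt(4184383/(sqrt(-1434303 - 2449709)) + 429671/1777939) = sqrt(4184383/(sqrt(-3884012)) + 429671/1777939) = sqrt(4184383/((2*I*sqrt(971003))) + 429671/1777939) = sqrt(4184383*(-I*sqrt(971003)/1942006) + 429671/1777939) = sqrt(-4184383*I*sqrt(971003)/1942006 + 429671/1777939) = sqrt(429671/1777939 - 4184383*I*sqrt(971003)/1942006)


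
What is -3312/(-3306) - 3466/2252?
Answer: -333331/620426 ≈ -0.53726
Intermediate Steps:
-3312/(-3306) - 3466/2252 = -3312*(-1/3306) - 3466*1/2252 = 552/551 - 1733/1126 = -333331/620426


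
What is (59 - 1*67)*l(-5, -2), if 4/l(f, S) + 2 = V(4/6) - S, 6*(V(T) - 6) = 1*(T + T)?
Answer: -36/7 ≈ -5.1429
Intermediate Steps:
V(T) = 6 + T/3 (V(T) = 6 + (1*(T + T))/6 = 6 + (1*(2*T))/6 = 6 + (2*T)/6 = 6 + T/3)
l(f, S) = 4/(38/9 - S) (l(f, S) = 4/(-2 + ((6 + (4/6)/3) - S)) = 4/(-2 + ((6 + (4*(⅙))/3) - S)) = 4/(-2 + ((6 + (⅓)*(⅔)) - S)) = 4/(-2 + ((6 + 2/9) - S)) = 4/(-2 + (56/9 - S)) = 4/(38/9 - S))
(59 - 1*67)*l(-5, -2) = (59 - 1*67)*(-36/(-38 + 9*(-2))) = (59 - 67)*(-36/(-38 - 18)) = -(-288)/(-56) = -(-288)*(-1)/56 = -8*9/14 = -36/7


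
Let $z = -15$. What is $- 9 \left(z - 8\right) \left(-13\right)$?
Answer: $-2691$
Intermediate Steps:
$- 9 \left(z - 8\right) \left(-13\right) = - 9 \left(-15 - 8\right) \left(-13\right) = - 9 \left(\left(-23\right) \left(-13\right)\right) = \left(-9\right) 299 = -2691$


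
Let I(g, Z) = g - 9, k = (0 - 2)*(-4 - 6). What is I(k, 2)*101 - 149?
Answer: 962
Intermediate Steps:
k = 20 (k = -2*(-10) = 20)
I(g, Z) = -9 + g
I(k, 2)*101 - 149 = (-9 + 20)*101 - 149 = 11*101 - 149 = 1111 - 149 = 962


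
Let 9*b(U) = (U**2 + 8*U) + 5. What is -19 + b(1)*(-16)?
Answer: -395/9 ≈ -43.889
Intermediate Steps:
b(U) = 5/9 + U**2/9 + 8*U/9 (b(U) = ((U**2 + 8*U) + 5)/9 = (5 + U**2 + 8*U)/9 = 5/9 + U**2/9 + 8*U/9)
-19 + b(1)*(-16) = -19 + (5/9 + (1/9)*1**2 + (8/9)*1)*(-16) = -19 + (5/9 + (1/9)*1 + 8/9)*(-16) = -19 + (5/9 + 1/9 + 8/9)*(-16) = -19 + (14/9)*(-16) = -19 - 224/9 = -395/9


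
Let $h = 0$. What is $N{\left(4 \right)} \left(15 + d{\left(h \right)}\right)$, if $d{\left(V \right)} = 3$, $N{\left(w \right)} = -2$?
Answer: $-36$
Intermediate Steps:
$N{\left(4 \right)} \left(15 + d{\left(h \right)}\right) = - 2 \left(15 + 3\right) = \left(-2\right) 18 = -36$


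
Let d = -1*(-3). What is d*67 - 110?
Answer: 91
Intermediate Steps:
d = 3
d*67 - 110 = 3*67 - 110 = 201 - 110 = 91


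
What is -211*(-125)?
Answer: 26375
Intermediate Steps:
-211*(-125) = -1*(-26375) = 26375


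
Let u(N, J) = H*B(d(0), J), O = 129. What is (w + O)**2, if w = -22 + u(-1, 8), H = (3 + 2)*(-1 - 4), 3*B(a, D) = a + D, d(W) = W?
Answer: 14641/9 ≈ 1626.8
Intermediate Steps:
B(a, D) = D/3 + a/3 (B(a, D) = (a + D)/3 = (D + a)/3 = D/3 + a/3)
H = -25 (H = 5*(-5) = -25)
u(N, J) = -25*J/3 (u(N, J) = -25*(J/3 + (1/3)*0) = -25*(J/3 + 0) = -25*J/3)
w = -266/3 (w = -22 - 25/3*8 = -22 - 200/3 = -266/3 ≈ -88.667)
(w + O)**2 = (-266/3 + 129)**2 = (121/3)**2 = 14641/9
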